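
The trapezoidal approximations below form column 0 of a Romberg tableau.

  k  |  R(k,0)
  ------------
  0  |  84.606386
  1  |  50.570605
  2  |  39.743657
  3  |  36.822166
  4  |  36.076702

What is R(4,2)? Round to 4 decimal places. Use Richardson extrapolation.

R(3,1) = 36.822166 + (36.822166 − 39.743657)/3 = 35.848336
R(4,1) = 36.076702 + (36.076702 − 36.822166)/3 = 35.828214
R(4,2) = (16·35.828214 − 35.848336) / 15 = 35.826873

35.8269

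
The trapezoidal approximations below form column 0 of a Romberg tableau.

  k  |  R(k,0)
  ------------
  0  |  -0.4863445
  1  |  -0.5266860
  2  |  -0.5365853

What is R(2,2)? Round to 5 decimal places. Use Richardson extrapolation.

Richardson extrapolation on the trapezoidal column (denominator 4−1=3):
R(1,1) = -0.5266860 + (-0.5266860 − (-0.4863445))/3 = -0.5401332
R(2,1) = (4·(-0.5365853) − (-0.5266860)) / 3 = -0.5398851
R(2,2) = -0.5398851 + (-0.5398851 − (-0.5401332))/15 = -0.5398686

-0.53987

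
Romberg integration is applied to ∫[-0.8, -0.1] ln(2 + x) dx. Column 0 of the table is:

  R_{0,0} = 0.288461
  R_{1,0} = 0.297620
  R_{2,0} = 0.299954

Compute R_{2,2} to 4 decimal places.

Richardson extrapolation on the trapezoidal column (denominator 4−1=3):
R_{1,1} = (4·0.297620 − 0.288461) / 3 = 0.300673
R_{2,1} = (4·0.299954 − 0.297620) / 3 = 0.300732
R_{2,2} = (16·0.300732 − 0.300673) / 15 = 0.300736

0.3007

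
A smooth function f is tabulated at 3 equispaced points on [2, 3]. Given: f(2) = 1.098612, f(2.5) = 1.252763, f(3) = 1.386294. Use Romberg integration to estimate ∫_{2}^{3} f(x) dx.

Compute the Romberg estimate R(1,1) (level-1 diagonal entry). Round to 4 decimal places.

1.2493

R(0,0) (trapezoid, 1 panel, h=1.0000): 1.242453
R(1,0) (trapezoid, 2 panels, h=0.5000): 1.247608
R(1,1) = 1.247608 + (1.247608 − 1.242453)/3 = 1.249326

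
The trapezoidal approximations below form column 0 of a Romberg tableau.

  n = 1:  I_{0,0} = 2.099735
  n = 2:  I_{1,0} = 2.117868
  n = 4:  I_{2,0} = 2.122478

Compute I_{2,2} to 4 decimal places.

I_{1,1} = (4·2.117868 − 2.099735) / 3 = 2.123912
I_{2,1} = 2.122478 + (2.122478 − 2.117868)/3 = 2.124015
I_{2,2} = 2.124015 + (2.124015 − 2.123912)/15 = 2.124022

2.1240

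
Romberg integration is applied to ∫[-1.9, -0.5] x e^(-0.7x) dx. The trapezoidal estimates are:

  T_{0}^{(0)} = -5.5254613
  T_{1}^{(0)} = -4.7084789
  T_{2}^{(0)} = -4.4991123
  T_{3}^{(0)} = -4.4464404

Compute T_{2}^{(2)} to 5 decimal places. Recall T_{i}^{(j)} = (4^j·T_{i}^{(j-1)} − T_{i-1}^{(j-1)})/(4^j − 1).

Richardson extrapolation on the trapezoidal column (denominator 4−1=3):
T_{1}^{(1)} = (4·(-4.7084789) − (-5.5254613)) / 3 = -4.4361514
T_{2}^{(1)} = -4.4991123 + (-4.4991123 − (-4.7084789))/3 = -4.4293234
T_{2}^{(2)} = -4.4293234 + (-4.4293234 − (-4.4361514))/15 = -4.4288682

-4.42887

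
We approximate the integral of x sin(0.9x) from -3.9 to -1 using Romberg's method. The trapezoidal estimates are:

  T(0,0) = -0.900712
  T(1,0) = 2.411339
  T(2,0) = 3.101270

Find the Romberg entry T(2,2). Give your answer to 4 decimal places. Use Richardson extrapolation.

3.3190

Richardson extrapolation on the trapezoidal column (denominator 4−1=3):
T(1,1) = (4·2.411339 − (-0.900712)) / 3 = 3.515356
T(2,1) = (4·3.101270 − 2.411339) / 3 = 3.331247
T(2,2) = (16·3.331247 − 3.515356) / 15 = 3.318973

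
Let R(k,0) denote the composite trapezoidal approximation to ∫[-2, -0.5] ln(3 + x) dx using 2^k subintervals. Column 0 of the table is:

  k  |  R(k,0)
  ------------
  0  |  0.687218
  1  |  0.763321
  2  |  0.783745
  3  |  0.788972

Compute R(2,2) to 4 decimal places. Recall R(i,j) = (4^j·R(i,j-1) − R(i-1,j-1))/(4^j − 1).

0.7907

Richardson extrapolation on the trapezoidal column (denominator 4−1=3):
R(1,1) = (4·0.763321 − 0.687218) / 3 = 0.788689
R(2,1) = (4·0.783745 − 0.763321) / 3 = 0.790553
R(2,2) = (16·0.790553 − 0.788689) / 15 = 0.790677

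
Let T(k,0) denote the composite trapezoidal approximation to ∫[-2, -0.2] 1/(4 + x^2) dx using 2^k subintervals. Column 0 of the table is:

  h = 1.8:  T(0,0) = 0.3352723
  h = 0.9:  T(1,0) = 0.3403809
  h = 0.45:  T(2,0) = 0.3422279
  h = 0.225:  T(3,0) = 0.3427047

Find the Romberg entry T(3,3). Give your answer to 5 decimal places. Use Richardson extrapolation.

T(1,1) = (4·0.3403809 − 0.3352723) / 3 = 0.3420838
T(2,1) = (4·0.3422279 − 0.3403809) / 3 = 0.3428436
T(3,1) = (4·0.3427047 − 0.3422279) / 3 = 0.3428636
T(2,2) = (16·0.3428436 − 0.3420838) / 15 = 0.3428943
T(3,2) = 0.3428636 + (0.3428636 − 0.3428436)/15 = 0.3428649
T(3,3) = 0.3428649 + (0.3428649 − 0.3428943)/63 = 0.3428644
(Column j=1 coincides with Simpson's rule on the same nodes.)

0.34286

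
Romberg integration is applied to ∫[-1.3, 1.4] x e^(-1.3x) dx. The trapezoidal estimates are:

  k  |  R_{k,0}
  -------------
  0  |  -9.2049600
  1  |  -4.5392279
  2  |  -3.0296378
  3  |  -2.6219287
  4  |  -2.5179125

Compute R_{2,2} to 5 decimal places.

-2.49594

Richardson extrapolation on the trapezoidal column (denominator 4−1=3):
R_{1,1} = -4.5392279 + (-4.5392279 − (-9.2049600))/3 = -2.9839839
R_{2,1} = -3.0296378 + (-3.0296378 − (-4.5392279))/3 = -2.5264411
R_{2,2} = (16·(-2.5264411) − (-2.9839839)) / 15 = -2.4959382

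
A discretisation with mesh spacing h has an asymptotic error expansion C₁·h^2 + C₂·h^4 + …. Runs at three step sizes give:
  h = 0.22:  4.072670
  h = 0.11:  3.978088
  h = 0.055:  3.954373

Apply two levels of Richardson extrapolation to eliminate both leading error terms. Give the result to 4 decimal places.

First eliminate the h^2 term (factor 2^2 = 4):
  B₁ = (4·3.978088 − 4.072670)/3 = 3.946561
  B₂ = (4·3.954373 − 3.978088)/3 = 3.946468
Then eliminate the h^4 term (factor 2^4 = 16):
  (16·3.946468 − 3.946561)/15 = 3.946462

3.9465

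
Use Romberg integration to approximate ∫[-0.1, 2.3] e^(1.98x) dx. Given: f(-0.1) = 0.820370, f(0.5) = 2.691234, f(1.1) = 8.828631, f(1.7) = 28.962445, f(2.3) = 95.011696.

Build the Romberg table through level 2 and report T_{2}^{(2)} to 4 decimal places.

T_{0}^{(0)} (trapezoid, 1 panel, h=2.4000): 114.998479
T_{1}^{(0)} (trapezoid, 2 panels, h=1.2000): 68.093597
T_{2}^{(0)} (trapezoid, 4 panels, h=0.6000): 53.039006
T_{1}^{(1)} = 68.093597 + (68.093597 − 114.998479)/3 = 52.458636
T_{2}^{(1)} = 53.039006 + (53.039006 − 68.093597)/3 = 48.020809
T_{2}^{(2)} = 48.020809 + (48.020809 − 52.458636)/15 = 47.724954

47.7250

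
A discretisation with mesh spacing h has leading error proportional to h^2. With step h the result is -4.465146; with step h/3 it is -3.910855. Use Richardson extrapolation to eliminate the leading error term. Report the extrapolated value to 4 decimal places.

-3.8416

Extrapolated value = (9·A(h/3) − A(h)) / (9 − 1)
= (9·(-3.910855) − (-4.465146)) / 8
= -30.732549 / 8 = -3.841569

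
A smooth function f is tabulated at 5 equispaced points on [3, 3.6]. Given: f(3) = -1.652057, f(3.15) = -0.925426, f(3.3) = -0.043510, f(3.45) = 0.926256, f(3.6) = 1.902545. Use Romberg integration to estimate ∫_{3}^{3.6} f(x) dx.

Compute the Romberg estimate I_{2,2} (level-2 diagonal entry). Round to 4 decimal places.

0.0084

I_{0,0} (trapezoid, 1 panel, h=0.6000): 0.075146
I_{1,0} (trapezoid, 2 panels, h=0.3000): 0.024520
I_{2,0} (trapezoid, 4 panels, h=0.1500): 0.012385
I_{1,1} = 0.024520 + (0.024520 − 0.075146)/3 = 0.007645
I_{2,1} = 0.012385 + (0.012385 − 0.024520)/3 = 0.008340
I_{2,2} = 0.008340 + (0.008340 − 0.007645)/15 = 0.008386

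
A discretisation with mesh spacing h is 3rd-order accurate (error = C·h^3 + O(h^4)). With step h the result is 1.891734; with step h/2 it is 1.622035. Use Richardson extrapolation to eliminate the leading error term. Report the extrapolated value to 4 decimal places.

The leading error scales as h^3; refining by a factor of 2 reduces it by 2^3 = 8.
Extrapolated value = (8·A(h/2) − A(h)) / (8 − 1)
= (8·1.622035 − 1.891734) / 7
= 11.084546 / 7 = 1.583507

1.5835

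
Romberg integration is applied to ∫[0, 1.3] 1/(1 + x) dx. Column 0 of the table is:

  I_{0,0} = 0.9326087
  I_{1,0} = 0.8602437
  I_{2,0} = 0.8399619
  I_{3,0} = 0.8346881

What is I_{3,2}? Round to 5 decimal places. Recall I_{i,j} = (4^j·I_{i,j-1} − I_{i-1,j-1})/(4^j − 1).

I_{2,1} = (4·0.8399619 − 0.8602437) / 3 = 0.8332013
I_{3,1} = 0.8346881 + (0.8346881 − 0.8399619)/3 = 0.8329302
I_{3,2} = (16·0.8329302 − 0.8332013) / 15 = 0.8329121

0.83291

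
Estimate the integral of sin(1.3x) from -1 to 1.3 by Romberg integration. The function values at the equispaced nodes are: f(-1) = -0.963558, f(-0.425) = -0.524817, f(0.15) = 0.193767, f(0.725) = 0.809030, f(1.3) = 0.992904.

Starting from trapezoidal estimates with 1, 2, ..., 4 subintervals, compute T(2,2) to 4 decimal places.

T(0,0) (trapezoid, 1 panel, h=2.3000): 0.033748
T(1,0) (trapezoid, 2 panels, h=1.1500): 0.239706
T(2,0) (trapezoid, 4 panels, h=0.5750): 0.283275
T(1,1) = 0.239706 + (0.239706 − 0.033748)/3 = 0.308359
T(2,1) = 0.283275 + (0.283275 − 0.239706)/3 = 0.297798
T(2,2) = 0.297798 + (0.297798 − 0.308359)/15 = 0.297094

0.2971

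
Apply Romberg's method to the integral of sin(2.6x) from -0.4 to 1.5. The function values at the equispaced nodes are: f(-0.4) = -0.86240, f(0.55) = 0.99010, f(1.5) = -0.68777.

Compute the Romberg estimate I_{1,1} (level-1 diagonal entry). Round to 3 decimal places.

I_{0,0} (trapezoid, 1 panel, h=1.9000): -1.47266
I_{1,0} (trapezoid, 2 panels, h=0.9500): 0.20426
I_{1,1} = 0.20426 + (0.20426 − (-1.47266))/3 = 0.76323

0.763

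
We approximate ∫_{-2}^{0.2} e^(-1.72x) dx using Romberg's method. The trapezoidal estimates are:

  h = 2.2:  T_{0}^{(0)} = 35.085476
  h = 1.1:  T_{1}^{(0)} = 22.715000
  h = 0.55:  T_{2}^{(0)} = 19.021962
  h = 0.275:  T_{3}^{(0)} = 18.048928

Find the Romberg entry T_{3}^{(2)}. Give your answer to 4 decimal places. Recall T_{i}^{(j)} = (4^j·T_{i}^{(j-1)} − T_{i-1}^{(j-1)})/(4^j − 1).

17.7202

T_{2}^{(1)} = 19.021962 + (19.021962 − 22.715000)/3 = 17.790949
T_{3}^{(1)} = (4·18.048928 − 19.021962) / 3 = 17.724583
T_{3}^{(2)} = (16·17.724583 − 17.790949) / 15 = 17.720159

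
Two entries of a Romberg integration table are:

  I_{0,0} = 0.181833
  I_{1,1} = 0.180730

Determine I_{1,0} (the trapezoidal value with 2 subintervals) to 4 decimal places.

0.1810

From I_{1,1} = (4·I_{1,0} − I_{0,0})/3, solve for I_{1,0}:
4·I_{1,0} = 3·0.180730 + 0.181833 = 0.724023
I_{1,0} = 0.181006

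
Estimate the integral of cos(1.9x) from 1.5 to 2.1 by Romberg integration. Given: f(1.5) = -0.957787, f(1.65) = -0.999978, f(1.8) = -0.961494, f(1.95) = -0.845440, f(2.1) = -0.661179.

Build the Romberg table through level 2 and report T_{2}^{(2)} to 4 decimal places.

T_{0}^{(0)} (trapezoid, 1 panel, h=0.6000): -0.485690
T_{1}^{(0)} (trapezoid, 2 panels, h=0.3000): -0.531293
T_{2}^{(0)} (trapezoid, 4 panels, h=0.1500): -0.542459
T_{1}^{(1)} = -0.531293 + (-0.531293 − (-0.485690))/3 = -0.546494
T_{2}^{(1)} = -0.542459 + (-0.542459 − (-0.531293))/3 = -0.546181
T_{2}^{(2)} = -0.546181 + (-0.546181 − (-0.546494))/15 = -0.546160

-0.5462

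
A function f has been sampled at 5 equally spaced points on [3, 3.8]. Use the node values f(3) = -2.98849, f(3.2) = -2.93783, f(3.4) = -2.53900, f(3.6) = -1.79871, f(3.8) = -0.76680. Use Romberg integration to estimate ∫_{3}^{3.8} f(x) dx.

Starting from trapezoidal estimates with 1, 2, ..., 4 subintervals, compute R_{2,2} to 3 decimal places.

-1.852

R_{0,0} (trapezoid, 1 panel, h=0.8000): -1.50212
R_{1,0} (trapezoid, 2 panels, h=0.4000): -1.76666
R_{2,0} (trapezoid, 4 panels, h=0.2000): -1.83064
R_{1,1} = -1.76666 + (-1.76666 − (-1.50212))/3 = -1.85484
R_{2,1} = -1.83064 + (-1.83064 − (-1.76666))/3 = -1.85197
R_{2,2} = -1.85197 + (-1.85197 − (-1.85484))/15 = -1.85178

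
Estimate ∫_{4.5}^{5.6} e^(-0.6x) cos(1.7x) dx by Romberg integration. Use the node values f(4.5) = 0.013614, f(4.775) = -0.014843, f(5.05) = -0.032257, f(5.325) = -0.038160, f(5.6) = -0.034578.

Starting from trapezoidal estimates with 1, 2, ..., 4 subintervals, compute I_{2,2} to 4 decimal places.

I_{0,0} (trapezoid, 1 panel, h=1.1000): -0.011530
I_{1,0} (trapezoid, 2 panels, h=0.5500): -0.023506
I_{2,0} (trapezoid, 4 panels, h=0.2750): -0.026329
I_{1,1} = -0.023506 + (-0.023506 − (-0.011530))/3 = -0.027498
I_{2,1} = -0.026329 + (-0.026329 − (-0.023506))/3 = -0.027270
I_{2,2} = -0.027270 + (-0.027270 − (-0.027498))/15 = -0.027255

-0.0273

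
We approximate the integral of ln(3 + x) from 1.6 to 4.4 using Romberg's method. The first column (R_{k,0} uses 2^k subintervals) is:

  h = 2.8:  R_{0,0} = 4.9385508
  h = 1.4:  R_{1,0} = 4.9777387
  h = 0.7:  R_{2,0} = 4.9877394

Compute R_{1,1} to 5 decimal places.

Richardson extrapolation on the trapezoidal column (denominator 4−1=3):
R_{1,1} = 4.9777387 + (4.9777387 − 4.9385508)/3 = 4.9908013
(Column j=1 coincides with Simpson's rule on the same nodes.)

4.99080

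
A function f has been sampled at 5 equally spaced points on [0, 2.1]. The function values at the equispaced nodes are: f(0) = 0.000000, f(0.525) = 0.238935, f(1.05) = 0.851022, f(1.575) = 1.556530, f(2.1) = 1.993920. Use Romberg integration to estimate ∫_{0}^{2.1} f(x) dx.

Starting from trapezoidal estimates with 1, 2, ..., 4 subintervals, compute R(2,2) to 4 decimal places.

1.9046

R(0,0) (trapezoid, 1 panel, h=2.1000): 2.093616
R(1,0) (trapezoid, 2 panels, h=1.0500): 1.940381
R(2,0) (trapezoid, 4 panels, h=0.5250): 1.912810
R(1,1) = 1.940381 + (1.940381 − 2.093616)/3 = 1.889303
R(2,1) = 1.912810 + (1.912810 − 1.940381)/3 = 1.903620
R(2,2) = 1.903620 + (1.903620 − 1.889303)/15 = 1.904574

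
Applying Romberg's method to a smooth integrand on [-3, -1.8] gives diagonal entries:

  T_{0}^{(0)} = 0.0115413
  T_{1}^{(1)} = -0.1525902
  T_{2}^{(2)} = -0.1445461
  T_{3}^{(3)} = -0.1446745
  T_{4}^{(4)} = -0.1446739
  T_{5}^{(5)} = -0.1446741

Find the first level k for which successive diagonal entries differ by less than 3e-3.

|T_{1}^{(1)} − T_{0}^{(0)}| = 0.1641315 ≥ 3e-3
|T_{2}^{(2)} − T_{1}^{(1)}| = 0.0080441 ≥ 3e-3
|T_{3}^{(3)} − T_{2}^{(2)}| = 0.0001284 < 3e-3

k = 3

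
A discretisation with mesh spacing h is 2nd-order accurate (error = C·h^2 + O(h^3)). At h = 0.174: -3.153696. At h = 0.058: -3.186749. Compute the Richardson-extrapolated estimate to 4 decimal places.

Extrapolated value = (9·A(h/3) − A(h)) / (9 − 1)
= (9·(-3.186749) − (-3.153696)) / 8
= -25.527045 / 8 = -3.190881

-3.1909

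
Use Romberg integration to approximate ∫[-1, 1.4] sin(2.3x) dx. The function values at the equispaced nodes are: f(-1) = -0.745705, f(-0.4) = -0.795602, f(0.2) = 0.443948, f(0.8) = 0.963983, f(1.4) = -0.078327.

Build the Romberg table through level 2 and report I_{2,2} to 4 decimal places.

0.1319

I_{0,0} (trapezoid, 1 panel, h=2.4000): -0.988838
I_{1,0} (trapezoid, 2 panels, h=1.2000): 0.038318
I_{2,0} (trapezoid, 4 panels, h=0.6000): 0.120188
I_{1,1} = 0.038318 + (0.038318 − (-0.988838))/3 = 0.380703
I_{2,1} = 0.120188 + (0.120188 − 0.038318)/3 = 0.147478
I_{2,2} = 0.147478 + (0.147478 − 0.380703)/15 = 0.131930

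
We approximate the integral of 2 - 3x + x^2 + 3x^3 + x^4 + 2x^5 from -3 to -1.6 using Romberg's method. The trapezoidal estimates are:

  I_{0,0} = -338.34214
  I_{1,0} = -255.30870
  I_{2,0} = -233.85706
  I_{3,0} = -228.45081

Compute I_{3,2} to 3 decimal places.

-226.645

Richardson extrapolation on the trapezoidal column (denominator 4−1=3):
I_{2,1} = -233.85706 + (-233.85706 − (-255.30870))/3 = -226.70651
I_{3,1} = (4·(-228.45081) − (-233.85706)) / 3 = -226.64873
I_{3,2} = -226.64873 + (-226.64873 − (-226.70651))/15 = -226.64488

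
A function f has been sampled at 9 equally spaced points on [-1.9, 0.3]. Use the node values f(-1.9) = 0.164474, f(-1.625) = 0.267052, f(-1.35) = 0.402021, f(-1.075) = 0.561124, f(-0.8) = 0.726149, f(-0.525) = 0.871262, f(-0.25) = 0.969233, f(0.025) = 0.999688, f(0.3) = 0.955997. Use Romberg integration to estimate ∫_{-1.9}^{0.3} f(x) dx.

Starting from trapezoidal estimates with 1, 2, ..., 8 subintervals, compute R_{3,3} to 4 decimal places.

R_{0,0} (trapezoid, 1 panel, h=2.2000): 1.232518
R_{1,0} (trapezoid, 2 panels, h=1.1000): 1.415023
R_{2,0} (trapezoid, 4 panels, h=0.5500): 1.461701
R_{3,0} (trapezoid, 8 panels, h=0.2750): 1.473110
R_{1,1} = 1.415023 + (1.415023 − 1.232518)/3 = 1.475858
R_{2,1} = 1.461701 + (1.461701 − 1.415023)/3 = 1.477260
R_{3,1} = 1.473110 + (1.473110 − 1.461701)/3 = 1.476913
R_{2,2} = 1.477260 + (1.477260 − 1.475858)/15 = 1.477353
R_{3,2} = 1.476913 + (1.476913 − 1.477260)/15 = 1.476890
R_{3,3} = 1.476890 + (1.476890 − 1.477353)/63 = 1.476883

1.4769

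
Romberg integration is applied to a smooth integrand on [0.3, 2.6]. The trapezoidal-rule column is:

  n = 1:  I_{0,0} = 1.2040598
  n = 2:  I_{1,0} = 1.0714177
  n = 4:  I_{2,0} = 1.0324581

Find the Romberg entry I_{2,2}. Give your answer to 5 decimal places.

1.01896

Richardson extrapolation on the trapezoidal column (denominator 4−1=3):
I_{1,1} = (4·1.0714177 − 1.2040598) / 3 = 1.0272037
I_{2,1} = (4·1.0324581 − 1.0714177) / 3 = 1.0194716
I_{2,2} = (16·1.0194716 − 1.0272037) / 15 = 1.0189561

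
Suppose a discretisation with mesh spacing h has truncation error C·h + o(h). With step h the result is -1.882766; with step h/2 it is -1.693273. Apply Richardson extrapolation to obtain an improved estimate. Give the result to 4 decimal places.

Extrapolated value = (2·A(h/2) − A(h)) / (2 − 1)
= (2·(-1.693273) − (-1.882766)) / 1
= -1.503780 / 1 = -1.503780

-1.5038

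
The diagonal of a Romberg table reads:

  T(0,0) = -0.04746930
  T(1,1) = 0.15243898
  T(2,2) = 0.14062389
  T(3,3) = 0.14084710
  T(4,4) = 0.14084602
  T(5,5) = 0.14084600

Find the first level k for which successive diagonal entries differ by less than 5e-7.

|T(1,1) − T(0,0)| = 0.19990828 ≥ 5e-7
|T(2,2) − T(1,1)| = 0.01181509 ≥ 5e-7
|T(3,3) − T(2,2)| = 0.00022321 ≥ 5e-7
|T(4,4) − T(3,3)| = 0.00000108 ≥ 5e-7
|T(5,5) − T(4,4)| = 0.00000002 < 5e-7

k = 5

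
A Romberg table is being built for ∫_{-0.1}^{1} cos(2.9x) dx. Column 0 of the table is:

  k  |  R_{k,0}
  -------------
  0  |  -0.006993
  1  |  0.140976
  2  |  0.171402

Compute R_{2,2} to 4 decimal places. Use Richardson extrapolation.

R_{1,1} = (4·0.140976 − (-0.006993)) / 3 = 0.190299
R_{2,1} = (4·0.171402 − 0.140976) / 3 = 0.181544
R_{2,2} = 0.181544 + (0.181544 − 0.190299)/15 = 0.180960

0.1810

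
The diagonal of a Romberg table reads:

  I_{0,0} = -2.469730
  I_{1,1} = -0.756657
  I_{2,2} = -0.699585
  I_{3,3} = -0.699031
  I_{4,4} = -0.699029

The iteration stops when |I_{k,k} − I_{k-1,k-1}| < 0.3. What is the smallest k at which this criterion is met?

|I_{1,1} − I_{0,0}| = 1.713073 ≥ 0.3
|I_{2,2} − I_{1,1}| = 0.057072 < 0.3

k = 2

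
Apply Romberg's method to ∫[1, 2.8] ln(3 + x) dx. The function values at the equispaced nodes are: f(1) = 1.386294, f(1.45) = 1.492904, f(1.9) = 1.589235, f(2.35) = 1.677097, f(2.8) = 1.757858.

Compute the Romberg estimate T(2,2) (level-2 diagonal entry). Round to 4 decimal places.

T(0,0) (trapezoid, 1 panel, h=1.8000): 2.829737
T(1,0) (trapezoid, 2 panels, h=0.9000): 2.845180
T(2,0) (trapezoid, 4 panels, h=0.4500): 2.849090
T(1,1) = 2.845180 + (2.845180 − 2.829737)/3 = 2.850328
T(2,1) = 2.849090 + (2.849090 − 2.845180)/3 = 2.850393
T(2,2) = 2.850393 + (2.850393 − 2.850328)/15 = 2.850397

2.8504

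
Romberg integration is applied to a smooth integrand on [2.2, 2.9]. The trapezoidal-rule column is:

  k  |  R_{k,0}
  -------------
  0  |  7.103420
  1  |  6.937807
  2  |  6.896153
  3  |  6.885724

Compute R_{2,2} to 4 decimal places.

6.8822

R_{1,1} = (4·6.937807 − 7.103420) / 3 = 6.882603
R_{2,1} = 6.896153 + (6.896153 − 6.937807)/3 = 6.882268
R_{2,2} = 6.882268 + (6.882268 − 6.882603)/15 = 6.882246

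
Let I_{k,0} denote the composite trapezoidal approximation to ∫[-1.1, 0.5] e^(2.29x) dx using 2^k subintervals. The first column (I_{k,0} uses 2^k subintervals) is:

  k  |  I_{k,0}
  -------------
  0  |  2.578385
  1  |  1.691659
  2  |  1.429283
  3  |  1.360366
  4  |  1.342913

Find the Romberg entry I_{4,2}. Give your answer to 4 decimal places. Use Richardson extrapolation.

I_{3,1} = 1.360366 + (1.360366 − 1.429283)/3 = 1.337394
I_{4,1} = 1.342913 + (1.342913 − 1.360366)/3 = 1.337095
I_{4,2} = (16·1.337095 − 1.337394) / 15 = 1.337075
(Column j=1 coincides with Simpson's rule on the same nodes.)

1.3371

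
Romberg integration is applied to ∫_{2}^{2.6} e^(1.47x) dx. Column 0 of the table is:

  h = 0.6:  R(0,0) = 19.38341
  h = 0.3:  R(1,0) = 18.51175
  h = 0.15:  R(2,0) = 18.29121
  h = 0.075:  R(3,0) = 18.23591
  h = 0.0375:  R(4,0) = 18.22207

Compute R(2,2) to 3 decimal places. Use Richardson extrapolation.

18.217

Richardson extrapolation on the trapezoidal column (denominator 4−1=3):
R(1,1) = 18.51175 + (18.51175 − 19.38341)/3 = 18.22120
R(2,1) = 18.29121 + (18.29121 − 18.51175)/3 = 18.21770
R(2,2) = (16·18.21770 − 18.22120) / 15 = 18.21747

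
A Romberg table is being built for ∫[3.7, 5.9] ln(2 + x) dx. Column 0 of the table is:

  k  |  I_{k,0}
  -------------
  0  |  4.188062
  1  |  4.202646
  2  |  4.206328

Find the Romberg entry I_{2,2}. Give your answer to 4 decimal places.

4.2076

Richardson extrapolation on the trapezoidal column (denominator 4−1=3):
I_{1,1} = 4.202646 + (4.202646 − 4.188062)/3 = 4.207507
I_{2,1} = 4.206328 + (4.206328 − 4.202646)/3 = 4.207555
I_{2,2} = (16·4.207555 − 4.207507) / 15 = 4.207558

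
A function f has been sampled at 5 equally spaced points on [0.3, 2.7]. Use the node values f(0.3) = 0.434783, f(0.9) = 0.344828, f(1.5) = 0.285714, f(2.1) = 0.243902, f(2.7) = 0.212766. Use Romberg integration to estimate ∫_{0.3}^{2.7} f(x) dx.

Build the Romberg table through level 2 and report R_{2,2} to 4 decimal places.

0.7147

R_{0,0} (trapezoid, 1 panel, h=2.4000): 0.777059
R_{1,0} (trapezoid, 2 panels, h=1.2000): 0.731386
R_{2,0} (trapezoid, 4 panels, h=0.6000): 0.718931
R_{1,1} = 0.731386 + (0.731386 − 0.777059)/3 = 0.716162
R_{2,1} = 0.718931 + (0.718931 − 0.731386)/3 = 0.714779
R_{2,2} = 0.714779 + (0.714779 − 0.716162)/15 = 0.714687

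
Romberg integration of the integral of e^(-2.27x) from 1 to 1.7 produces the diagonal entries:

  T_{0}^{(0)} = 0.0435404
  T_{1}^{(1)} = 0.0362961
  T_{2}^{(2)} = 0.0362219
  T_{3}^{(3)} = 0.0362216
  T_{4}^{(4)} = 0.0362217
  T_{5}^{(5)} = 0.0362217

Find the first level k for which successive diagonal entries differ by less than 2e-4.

|T_{1}^{(1)} − T_{0}^{(0)}| = 0.0072443 ≥ 2e-4
|T_{2}^{(2)} − T_{1}^{(1)}| = 0.0000742 < 2e-4

k = 2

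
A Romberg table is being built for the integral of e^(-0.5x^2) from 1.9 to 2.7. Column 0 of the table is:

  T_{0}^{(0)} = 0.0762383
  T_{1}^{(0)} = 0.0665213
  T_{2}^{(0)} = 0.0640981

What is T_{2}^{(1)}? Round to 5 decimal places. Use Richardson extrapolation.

T_{2}^{(1)} = 0.0640981 + (0.0640981 − 0.0665213)/3 = 0.0632904

0.06329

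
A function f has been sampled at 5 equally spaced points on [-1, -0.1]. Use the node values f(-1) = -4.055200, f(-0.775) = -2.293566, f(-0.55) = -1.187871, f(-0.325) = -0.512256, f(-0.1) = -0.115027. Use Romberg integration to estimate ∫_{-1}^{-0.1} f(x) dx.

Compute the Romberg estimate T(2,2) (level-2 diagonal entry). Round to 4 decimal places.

T(0,0) (trapezoid, 1 panel, h=0.9000): -1.876602
T(1,0) (trapezoid, 2 panels, h=0.4500): -1.472843
T(2,0) (trapezoid, 4 panels, h=0.2250): -1.367731
T(1,1) = -1.472843 + (-1.472843 − (-1.876602))/3 = -1.338257
T(2,1) = -1.367731 + (-1.367731 − (-1.472843))/3 = -1.332694
T(2,2) = -1.332694 + (-1.332694 − (-1.338257))/15 = -1.332323

-1.3323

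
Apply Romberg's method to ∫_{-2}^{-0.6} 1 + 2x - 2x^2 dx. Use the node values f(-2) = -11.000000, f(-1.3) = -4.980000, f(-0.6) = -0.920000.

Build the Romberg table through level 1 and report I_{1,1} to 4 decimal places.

-7.4293

I_{0,0} (trapezoid, 1 panel, h=1.4000): -8.344000
I_{1,0} (trapezoid, 2 panels, h=0.7000): -7.658000
I_{1,1} = -7.658000 + (-7.658000 − (-8.344000))/3 = -7.429333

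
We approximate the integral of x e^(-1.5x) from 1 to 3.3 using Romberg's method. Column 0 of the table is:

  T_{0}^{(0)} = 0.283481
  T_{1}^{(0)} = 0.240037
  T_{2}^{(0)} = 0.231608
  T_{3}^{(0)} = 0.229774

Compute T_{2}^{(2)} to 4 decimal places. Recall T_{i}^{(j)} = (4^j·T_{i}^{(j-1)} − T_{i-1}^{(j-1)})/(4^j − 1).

Richardson extrapolation on the trapezoidal column (denominator 4−1=3):
T_{1}^{(1)} = 0.240037 + (0.240037 − 0.283481)/3 = 0.225556
T_{2}^{(1)} = 0.231608 + (0.231608 − 0.240037)/3 = 0.228798
T_{2}^{(2)} = (16·0.228798 − 0.225556) / 15 = 0.229014
(Column j=1 coincides with Simpson's rule on the same nodes.)

0.2290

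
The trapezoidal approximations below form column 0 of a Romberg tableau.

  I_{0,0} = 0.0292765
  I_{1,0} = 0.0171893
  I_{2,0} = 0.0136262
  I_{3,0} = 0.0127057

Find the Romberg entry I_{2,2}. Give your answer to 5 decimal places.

Richardson extrapolation on the trapezoidal column (denominator 4−1=3):
I_{1,1} = 0.0171893 + (0.0171893 − 0.0292765)/3 = 0.0131602
I_{2,1} = 0.0136262 + (0.0136262 − 0.0171893)/3 = 0.0124385
I_{2,2} = 0.0124385 + (0.0124385 − 0.0131602)/15 = 0.0123904

0.01239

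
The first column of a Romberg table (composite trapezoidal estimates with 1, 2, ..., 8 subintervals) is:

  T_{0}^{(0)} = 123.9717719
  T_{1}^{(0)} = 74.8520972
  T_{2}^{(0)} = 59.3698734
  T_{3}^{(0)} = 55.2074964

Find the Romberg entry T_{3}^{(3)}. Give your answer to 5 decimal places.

Richardson extrapolation on the trapezoidal column (denominator 4−1=3):
T_{1}^{(1)} = (4·74.8520972 − 123.9717719) / 3 = 58.4788723
T_{2}^{(1)} = (4·59.3698734 − 74.8520972) / 3 = 54.2091321
T_{3}^{(1)} = 55.2074964 + (55.2074964 − 59.3698734)/3 = 53.8200374
T_{2}^{(2)} = 54.2091321 + (54.2091321 − 58.4788723)/15 = 53.9244828
T_{3}^{(2)} = (16·53.8200374 − 54.2091321) / 15 = 53.7940978
T_{3}^{(3)} = 53.7940978 + (53.7940978 − 53.9244828)/63 = 53.7920282

53.79203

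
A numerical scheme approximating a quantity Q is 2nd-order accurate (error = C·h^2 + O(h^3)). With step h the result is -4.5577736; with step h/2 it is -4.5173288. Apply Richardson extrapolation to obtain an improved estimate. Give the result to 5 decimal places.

The leading error scales as h^2; refining by a factor of 2 reduces it by 2^2 = 4.
Extrapolated value = (4·A(h/2) − A(h)) / (4 − 1)
= (4·(-4.5173288) − (-4.5577736)) / 3
= -13.5115416 / 3 = -4.5038472

-4.50385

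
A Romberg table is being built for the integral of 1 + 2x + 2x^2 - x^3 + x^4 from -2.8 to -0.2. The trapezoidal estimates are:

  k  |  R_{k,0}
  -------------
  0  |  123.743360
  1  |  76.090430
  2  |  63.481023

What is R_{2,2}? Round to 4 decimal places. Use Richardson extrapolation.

59.2160

R_{1,1} = (4·76.090430 − 123.743360) / 3 = 60.206120
R_{2,1} = 63.481023 + (63.481023 − 76.090430)/3 = 59.277887
R_{2,2} = (16·59.277887 − 60.206120) / 15 = 59.216005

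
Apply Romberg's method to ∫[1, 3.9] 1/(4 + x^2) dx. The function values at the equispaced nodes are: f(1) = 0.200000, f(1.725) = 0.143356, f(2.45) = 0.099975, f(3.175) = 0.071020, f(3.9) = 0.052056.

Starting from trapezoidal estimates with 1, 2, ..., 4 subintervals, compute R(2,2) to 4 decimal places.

0.3166

R(0,0) (trapezoid, 1 panel, h=2.9000): 0.365481
R(1,0) (trapezoid, 2 panels, h=1.4500): 0.327704
R(2,0) (trapezoid, 4 panels, h=0.7250): 0.319275
R(1,1) = 0.327704 + (0.327704 − 0.365481)/3 = 0.315112
R(2,1) = 0.319275 + (0.319275 − 0.327704)/3 = 0.316465
R(2,2) = 0.316465 + (0.316465 − 0.315112)/15 = 0.316555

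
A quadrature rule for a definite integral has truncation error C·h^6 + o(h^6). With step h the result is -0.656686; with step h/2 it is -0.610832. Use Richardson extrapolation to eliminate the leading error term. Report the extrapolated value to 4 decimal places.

-0.6101

The leading error scales as h^6; refining by a factor of 2 reduces it by 2^6 = 64.
Extrapolated value = (64·A(h/2) − A(h)) / (64 − 1)
= (64·(-0.610832) − (-0.656686)) / 63
= -38.436562 / 63 = -0.610104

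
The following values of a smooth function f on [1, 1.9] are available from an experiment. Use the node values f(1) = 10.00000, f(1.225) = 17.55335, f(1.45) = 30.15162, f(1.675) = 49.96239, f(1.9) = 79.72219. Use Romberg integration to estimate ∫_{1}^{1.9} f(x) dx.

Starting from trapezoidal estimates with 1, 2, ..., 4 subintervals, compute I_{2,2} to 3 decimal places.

I_{0,0} (trapezoid, 1 panel, h=0.9000): 40.37499
I_{1,0} (trapezoid, 2 panels, h=0.4500): 33.75572
I_{2,0} (trapezoid, 4 panels, h=0.2250): 32.06890
I_{1,1} = 33.75572 + (33.75572 − 40.37499)/3 = 31.54930
I_{2,1} = 32.06890 + (32.06890 − 33.75572)/3 = 31.50663
I_{2,2} = 31.50663 + (31.50663 − 31.54930)/15 = 31.50379

31.504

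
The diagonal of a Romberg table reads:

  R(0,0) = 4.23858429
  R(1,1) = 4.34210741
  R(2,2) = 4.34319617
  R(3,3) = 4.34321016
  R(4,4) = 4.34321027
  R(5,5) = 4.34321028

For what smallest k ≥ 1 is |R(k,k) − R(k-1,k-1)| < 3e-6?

|R(1,1) − R(0,0)| = 0.10352312 ≥ 3e-6
|R(2,2) − R(1,1)| = 0.00108876 ≥ 3e-6
|R(3,3) − R(2,2)| = 0.00001399 ≥ 3e-6
|R(4,4) − R(3,3)| = 0.00000011 < 3e-6

k = 4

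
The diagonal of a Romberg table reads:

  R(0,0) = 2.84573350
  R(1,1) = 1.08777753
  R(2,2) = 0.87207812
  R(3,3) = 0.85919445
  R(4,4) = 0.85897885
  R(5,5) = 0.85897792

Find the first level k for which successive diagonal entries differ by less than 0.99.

|R(1,1) − R(0,0)| = 1.75795597 ≥ 0.99
|R(2,2) − R(1,1)| = 0.21569941 < 0.99

k = 2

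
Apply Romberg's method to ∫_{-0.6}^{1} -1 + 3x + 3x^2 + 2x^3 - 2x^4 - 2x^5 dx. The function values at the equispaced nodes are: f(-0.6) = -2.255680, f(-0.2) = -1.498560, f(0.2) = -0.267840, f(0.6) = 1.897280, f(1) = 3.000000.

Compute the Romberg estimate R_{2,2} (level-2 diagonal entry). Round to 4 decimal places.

R_{0,0} (trapezoid, 1 panel, h=1.6000): 0.595456
R_{1,0} (trapezoid, 2 panels, h=0.8000): 0.083456
R_{2,0} (trapezoid, 4 panels, h=0.4000): 0.201216
R_{1,1} = 0.083456 + (0.083456 − 0.595456)/3 = -0.087211
R_{2,1} = 0.201216 + (0.201216 − 0.083456)/3 = 0.240469
R_{2,2} = 0.240469 + (0.240469 − (-0.087211))/15 = 0.262314

0.2623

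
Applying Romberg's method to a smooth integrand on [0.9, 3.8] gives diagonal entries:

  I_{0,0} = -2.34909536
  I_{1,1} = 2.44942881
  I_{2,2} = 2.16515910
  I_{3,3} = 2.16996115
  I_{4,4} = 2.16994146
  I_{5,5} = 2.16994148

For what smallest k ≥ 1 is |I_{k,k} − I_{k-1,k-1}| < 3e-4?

k = 4

|I_{1,1} − I_{0,0}| = 4.79852417 ≥ 3e-4
|I_{2,2} − I_{1,1}| = 0.28426971 ≥ 3e-4
|I_{3,3} − I_{2,2}| = 0.00480205 ≥ 3e-4
|I_{4,4} − I_{3,3}| = 0.00001969 < 3e-4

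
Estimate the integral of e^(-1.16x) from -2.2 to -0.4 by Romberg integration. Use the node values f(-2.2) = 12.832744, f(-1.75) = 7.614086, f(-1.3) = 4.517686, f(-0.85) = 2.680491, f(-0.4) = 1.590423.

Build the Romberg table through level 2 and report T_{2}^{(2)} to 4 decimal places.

T_{0}^{(0)} (trapezoid, 1 panel, h=1.8000): 12.980850
T_{1}^{(0)} (trapezoid, 2 panels, h=0.9000): 10.556343
T_{2}^{(0)} (trapezoid, 4 panels, h=0.4500): 9.910731
T_{1}^{(1)} = 10.556343 + (10.556343 − 12.980850)/3 = 9.748174
T_{2}^{(1)} = 9.910731 + (9.910731 − 10.556343)/3 = 9.695527
T_{2}^{(2)} = 9.695527 + (9.695527 − 9.748174)/15 = 9.692017

9.6920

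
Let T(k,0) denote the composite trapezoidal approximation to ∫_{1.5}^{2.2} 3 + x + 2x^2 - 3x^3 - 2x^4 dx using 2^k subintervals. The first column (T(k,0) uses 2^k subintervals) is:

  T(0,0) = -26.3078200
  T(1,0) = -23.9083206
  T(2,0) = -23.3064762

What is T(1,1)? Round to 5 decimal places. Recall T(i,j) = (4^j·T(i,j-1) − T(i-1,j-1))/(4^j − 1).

Richardson extrapolation on the trapezoidal column (denominator 4−1=3):
T(1,1) = -23.9083206 + (-23.9083206 − (-26.3078200))/3 = -23.1084875

-23.10849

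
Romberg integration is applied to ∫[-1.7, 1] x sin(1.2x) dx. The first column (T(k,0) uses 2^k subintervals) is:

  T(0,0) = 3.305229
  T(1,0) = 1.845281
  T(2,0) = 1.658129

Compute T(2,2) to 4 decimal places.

T(1,1) = 1.845281 + (1.845281 − 3.305229)/3 = 1.358632
T(2,1) = 1.658129 + (1.658129 − 1.845281)/3 = 1.595745
T(2,2) = (16·1.595745 − 1.358632) / 15 = 1.611553
(Column j=1 coincides with Simpson's rule on the same nodes.)

1.6116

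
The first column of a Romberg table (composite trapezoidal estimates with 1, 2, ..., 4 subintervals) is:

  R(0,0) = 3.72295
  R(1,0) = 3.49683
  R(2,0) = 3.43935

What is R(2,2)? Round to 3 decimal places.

Richardson extrapolation on the trapezoidal column (denominator 4−1=3):
R(1,1) = 3.49683 + (3.49683 − 3.72295)/3 = 3.42146
R(2,1) = 3.43935 + (3.43935 − 3.49683)/3 = 3.42019
R(2,2) = (16·3.42019 − 3.42146) / 15 = 3.42011

3.420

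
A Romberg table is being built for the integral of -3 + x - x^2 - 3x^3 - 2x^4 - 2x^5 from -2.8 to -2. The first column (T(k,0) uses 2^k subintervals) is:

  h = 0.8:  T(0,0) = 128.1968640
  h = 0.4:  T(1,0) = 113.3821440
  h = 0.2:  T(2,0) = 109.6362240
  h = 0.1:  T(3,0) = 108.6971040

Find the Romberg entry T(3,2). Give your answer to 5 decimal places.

T(2,1) = 109.6362240 + (109.6362240 − 113.3821440)/3 = 108.3875840
T(3,1) = (4·108.6971040 − 109.6362240) / 3 = 108.3840640
T(3,2) = 108.3840640 + (108.3840640 − 108.3875840)/15 = 108.3838293

108.38383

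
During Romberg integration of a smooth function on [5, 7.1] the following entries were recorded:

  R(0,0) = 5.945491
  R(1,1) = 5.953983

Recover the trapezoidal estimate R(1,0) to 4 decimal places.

5.9519

From R(1,1) = (4·R(1,0) − R(0,0))/3, solve for R(1,0):
4·R(1,0) = 3·5.953983 + 5.945491 = 23.807440
R(1,0) = 5.951860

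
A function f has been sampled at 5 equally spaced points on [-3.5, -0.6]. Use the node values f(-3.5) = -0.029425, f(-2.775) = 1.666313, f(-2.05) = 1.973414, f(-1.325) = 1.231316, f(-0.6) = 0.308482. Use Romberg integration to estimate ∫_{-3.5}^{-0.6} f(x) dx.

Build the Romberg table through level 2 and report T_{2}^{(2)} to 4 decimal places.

3.8138

T_{0}^{(0)} (trapezoid, 1 panel, h=2.9000): 0.404633
T_{1}^{(0)} (trapezoid, 2 panels, h=1.4500): 3.063767
T_{2}^{(0)} (trapezoid, 4 panels, h=0.7250): 3.632664
T_{1}^{(1)} = 3.063767 + (3.063767 − 0.404633)/3 = 3.950145
T_{2}^{(1)} = 3.632664 + (3.632664 − 3.063767)/3 = 3.822296
T_{2}^{(2)} = 3.822296 + (3.822296 − 3.950145)/15 = 3.813773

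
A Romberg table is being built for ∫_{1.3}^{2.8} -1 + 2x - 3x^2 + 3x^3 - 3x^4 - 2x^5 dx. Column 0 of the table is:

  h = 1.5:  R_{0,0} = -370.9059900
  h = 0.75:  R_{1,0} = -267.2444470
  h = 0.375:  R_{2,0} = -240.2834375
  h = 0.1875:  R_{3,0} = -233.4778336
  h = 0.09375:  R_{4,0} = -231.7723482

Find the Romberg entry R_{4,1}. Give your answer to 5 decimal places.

Richardson extrapolation on the trapezoidal column (denominator 4−1=3):
R_{4,1} = -231.7723482 + (-231.7723482 − (-233.4778336))/3 = -231.2038531

-231.20385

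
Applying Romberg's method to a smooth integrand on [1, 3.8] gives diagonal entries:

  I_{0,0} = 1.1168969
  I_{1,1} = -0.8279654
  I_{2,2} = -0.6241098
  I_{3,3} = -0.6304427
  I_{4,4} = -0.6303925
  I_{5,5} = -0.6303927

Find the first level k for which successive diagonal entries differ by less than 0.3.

k = 2

|I_{1,1} − I_{0,0}| = 1.9448623 ≥ 0.3
|I_{2,2} − I_{1,1}| = 0.2038556 < 0.3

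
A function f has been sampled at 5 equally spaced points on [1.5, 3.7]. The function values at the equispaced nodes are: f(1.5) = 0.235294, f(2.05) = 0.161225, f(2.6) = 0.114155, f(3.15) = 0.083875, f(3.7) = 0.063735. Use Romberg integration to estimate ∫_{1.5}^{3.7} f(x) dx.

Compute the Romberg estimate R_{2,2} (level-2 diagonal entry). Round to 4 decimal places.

0.2764

R_{0,0} (trapezoid, 1 panel, h=2.2000): 0.328932
R_{1,0} (trapezoid, 2 panels, h=1.1000): 0.290036
R_{2,0} (trapezoid, 4 panels, h=0.5500): 0.279823
R_{1,1} = 0.290036 + (0.290036 − 0.328932)/3 = 0.277071
R_{2,1} = 0.279823 + (0.279823 − 0.290036)/3 = 0.276419
R_{2,2} = 0.276419 + (0.276419 − 0.277071)/15 = 0.276376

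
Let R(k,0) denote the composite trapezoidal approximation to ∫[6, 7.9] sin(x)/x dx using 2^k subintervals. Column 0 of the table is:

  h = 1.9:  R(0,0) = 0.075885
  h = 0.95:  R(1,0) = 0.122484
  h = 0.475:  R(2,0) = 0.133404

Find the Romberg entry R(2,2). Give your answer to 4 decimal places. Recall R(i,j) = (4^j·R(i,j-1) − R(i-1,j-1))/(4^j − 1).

Richardson extrapolation on the trapezoidal column (denominator 4−1=3):
R(1,1) = (4·0.122484 − 0.075885) / 3 = 0.138017
R(2,1) = 0.133404 + (0.133404 − 0.122484)/3 = 0.137044
R(2,2) = (16·0.137044 − 0.138017) / 15 = 0.136979

0.1370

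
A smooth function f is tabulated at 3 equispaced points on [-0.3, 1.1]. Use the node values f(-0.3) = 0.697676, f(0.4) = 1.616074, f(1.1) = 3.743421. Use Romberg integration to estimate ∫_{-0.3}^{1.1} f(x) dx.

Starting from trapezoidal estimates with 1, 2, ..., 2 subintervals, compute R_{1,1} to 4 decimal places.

R_{0,0} (trapezoid, 1 panel, h=1.4000): 3.108768
R_{1,0} (trapezoid, 2 panels, h=0.7000): 2.685636
R_{1,1} = 2.685636 + (2.685636 − 3.108768)/3 = 2.544592

2.5446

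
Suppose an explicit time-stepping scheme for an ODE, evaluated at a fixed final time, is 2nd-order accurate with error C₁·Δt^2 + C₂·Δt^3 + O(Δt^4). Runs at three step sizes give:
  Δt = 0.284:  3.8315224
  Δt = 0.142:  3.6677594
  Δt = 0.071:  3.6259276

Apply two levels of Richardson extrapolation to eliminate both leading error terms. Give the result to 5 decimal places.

3.61181

First eliminate the Δt^2 term (factor 2^2 = 4):
  B₁ = (4·3.6677594 − 3.8315224)/3 = 3.6131717
  B₂ = (4·3.6259276 − 3.6677594)/3 = 3.6119837
Then eliminate the Δt^3 term (factor 2^3 = 8):
  (8·3.6119837 − 3.6131717)/7 = 3.6118140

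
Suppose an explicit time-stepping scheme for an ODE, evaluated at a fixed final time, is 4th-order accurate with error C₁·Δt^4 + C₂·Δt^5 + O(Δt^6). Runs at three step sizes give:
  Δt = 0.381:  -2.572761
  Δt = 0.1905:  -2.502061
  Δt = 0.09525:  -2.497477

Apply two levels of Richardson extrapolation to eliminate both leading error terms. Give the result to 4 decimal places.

First eliminate the Δt^4 term (factor 2^4 = 16):
  B₁ = (16·(-2.502061) − (-2.572761))/15 = -2.497348
  B₂ = (16·(-2.497477) − (-2.502061))/15 = -2.497171
Then eliminate the Δt^5 term (factor 2^5 = 32):
  (32·(-2.497171) − (-2.497348))/31 = -2.497165

-2.4972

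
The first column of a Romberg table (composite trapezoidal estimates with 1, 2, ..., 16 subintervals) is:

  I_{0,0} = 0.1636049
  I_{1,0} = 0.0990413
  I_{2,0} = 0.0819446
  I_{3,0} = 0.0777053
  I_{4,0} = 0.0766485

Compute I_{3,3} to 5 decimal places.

0.07630

Richardson extrapolation on the trapezoidal column (denominator 4−1=3):
I_{1,1} = 0.0990413 + (0.0990413 − 0.1636049)/3 = 0.0775201
I_{2,1} = (4·0.0819446 − 0.0990413) / 3 = 0.0762457
I_{3,1} = (4·0.0777053 − 0.0819446) / 3 = 0.0762922
I_{2,2} = (16·0.0762457 − 0.0775201) / 15 = 0.0761607
I_{3,2} = 0.0762922 + (0.0762922 − 0.0762457)/15 = 0.0762953
I_{3,3} = (64·0.0762953 − 0.0761607) / 63 = 0.0762974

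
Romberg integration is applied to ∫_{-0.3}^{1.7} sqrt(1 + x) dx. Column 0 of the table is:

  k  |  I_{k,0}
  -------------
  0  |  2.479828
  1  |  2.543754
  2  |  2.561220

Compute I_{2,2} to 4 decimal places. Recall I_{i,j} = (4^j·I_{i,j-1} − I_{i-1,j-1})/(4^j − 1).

2.5672

Richardson extrapolation on the trapezoidal column (denominator 4−1=3):
I_{1,1} = 2.543754 + (2.543754 − 2.479828)/3 = 2.565063
I_{2,1} = (4·2.561220 − 2.543754) / 3 = 2.567042
I_{2,2} = (16·2.567042 − 2.565063) / 15 = 2.567174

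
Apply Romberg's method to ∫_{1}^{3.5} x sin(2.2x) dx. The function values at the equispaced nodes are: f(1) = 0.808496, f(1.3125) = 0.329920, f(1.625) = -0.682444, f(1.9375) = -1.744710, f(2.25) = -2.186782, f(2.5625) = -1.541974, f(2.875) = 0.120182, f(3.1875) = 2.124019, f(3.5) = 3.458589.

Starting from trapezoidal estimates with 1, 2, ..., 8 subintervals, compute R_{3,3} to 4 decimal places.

-0.4754

R_{0,0} (trapezoid, 1 panel, h=2.5000): 5.333856
R_{1,0} (trapezoid, 2 panels, h=1.2500): -0.066549
R_{2,0} (trapezoid, 4 panels, h=0.6250): -0.384688
R_{3,0} (trapezoid, 8 panels, h=0.3125): -0.452577
R_{1,1} = -0.066549 + (-0.066549 − 5.333856)/3 = -1.866684
R_{2,1} = -0.384688 + (-0.384688 − (-0.066549))/3 = -0.490734
R_{3,1} = -0.452577 + (-0.452577 − (-0.384688))/3 = -0.475207
R_{2,2} = -0.490734 + (-0.490734 − (-1.866684))/15 = -0.399004
R_{3,2} = -0.475207 + (-0.475207 − (-0.490734))/15 = -0.474172
R_{3,3} = -0.474172 + (-0.474172 − (-0.399004))/63 = -0.475365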